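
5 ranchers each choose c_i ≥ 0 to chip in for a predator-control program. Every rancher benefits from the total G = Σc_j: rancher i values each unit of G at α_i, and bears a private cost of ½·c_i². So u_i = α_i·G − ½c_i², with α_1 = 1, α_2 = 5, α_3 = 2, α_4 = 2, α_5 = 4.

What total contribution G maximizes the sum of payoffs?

70

Planner FOC: ∂(Σu_j)/∂c_i = (Σα_j) − c_i = 0, so c_i^SO = Σα_j = 14 for every i; G^SO = 70.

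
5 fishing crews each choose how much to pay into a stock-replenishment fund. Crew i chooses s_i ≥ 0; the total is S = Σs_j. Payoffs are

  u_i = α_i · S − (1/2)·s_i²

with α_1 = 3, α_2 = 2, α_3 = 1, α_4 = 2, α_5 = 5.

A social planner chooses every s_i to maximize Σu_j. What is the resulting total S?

Planner FOC: ∂(Σu_j)/∂s_i = (Σα_j) − s_i = 0, so s_i^SO = Σα_j = 13 for every i; S^SO = 65.

65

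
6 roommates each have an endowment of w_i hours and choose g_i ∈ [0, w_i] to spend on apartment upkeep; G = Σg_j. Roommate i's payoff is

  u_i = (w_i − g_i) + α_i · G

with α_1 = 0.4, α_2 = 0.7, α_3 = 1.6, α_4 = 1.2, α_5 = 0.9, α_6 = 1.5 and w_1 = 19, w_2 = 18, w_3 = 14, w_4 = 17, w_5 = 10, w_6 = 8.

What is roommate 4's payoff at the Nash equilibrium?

∂u_i/∂g_i = α_i − 1, so roommate i contributes w_i if α_i > 1, else 0.
α_i > 1 for i ∈ {3, 4, 6}; NE contributions (0, 0, 14, 17, 0, 8), G = 39.
u_4 = (17 − 17) + 1.2·39 = 46.8.

46.8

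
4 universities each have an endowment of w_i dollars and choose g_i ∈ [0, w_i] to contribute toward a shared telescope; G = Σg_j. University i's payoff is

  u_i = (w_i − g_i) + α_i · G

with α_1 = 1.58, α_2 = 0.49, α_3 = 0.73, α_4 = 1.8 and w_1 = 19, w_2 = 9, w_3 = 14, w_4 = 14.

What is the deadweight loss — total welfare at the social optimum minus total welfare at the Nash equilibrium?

∂u_i/∂g_i = α_i − 1, so university i contributes w_i if α_i > 1, else 0.
α_i > 1 for i ∈ {1, 4}; NE contributions (19, 0, 0, 14), G = 33.
W^NE = Σw_i − G^NE + (Σα_i)·G^NE = 56 + 3.6·33 = 174.8.
Planner: ∂(Σu_j)/∂g_i = Σα_j − 1 = 3.6 > 0, so everyone contributes w_i; G^SO = 56, W^SO = 56 + 3.6·56 = 257.6.
Deadweight loss = 82.8.

82.8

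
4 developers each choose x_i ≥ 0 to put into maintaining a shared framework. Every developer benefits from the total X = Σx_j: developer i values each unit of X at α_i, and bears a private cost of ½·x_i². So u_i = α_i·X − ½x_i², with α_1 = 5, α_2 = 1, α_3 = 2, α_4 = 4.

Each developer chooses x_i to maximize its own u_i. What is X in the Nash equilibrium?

12

Developer i's FOC: ∂u_i/∂x_i = α_i − x_i = 0, so x_i* = α_i.
NE contributions = (5, 1, 2, 4); X = 12.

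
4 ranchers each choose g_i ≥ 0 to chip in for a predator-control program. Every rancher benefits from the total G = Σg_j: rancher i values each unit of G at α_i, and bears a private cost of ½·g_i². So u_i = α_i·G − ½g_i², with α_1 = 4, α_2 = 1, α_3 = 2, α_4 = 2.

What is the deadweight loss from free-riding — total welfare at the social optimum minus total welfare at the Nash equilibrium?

Rancher i's FOC: ∂u_i/∂g_i = α_i − g_i = 0, so g_i* = α_i.
NE contributions = (4, 1, 2, 2); G = 9.
W^NE = (Σα)·G − ½Σα_i² = 9² − ½·25 = 68.5.
Planner sets g_i = Σα_j = 9 for every i, so G^SO = 4·9 = 36.
W^SO = (Σα)·G^SO − ½·4·(Σα)² = (4/2)·9² = 162.
Deadweight loss = W^SO − W^NE = 93.5.

93.5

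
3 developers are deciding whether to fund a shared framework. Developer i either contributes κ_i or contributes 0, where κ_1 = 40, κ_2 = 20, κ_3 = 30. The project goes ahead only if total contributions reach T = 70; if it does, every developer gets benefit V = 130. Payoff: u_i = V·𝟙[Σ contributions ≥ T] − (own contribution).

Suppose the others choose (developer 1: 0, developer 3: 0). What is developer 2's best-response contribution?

0

Others' total = 0. Even contributing 20 gives 20 < 70: no benefit either way.
Best response: 0.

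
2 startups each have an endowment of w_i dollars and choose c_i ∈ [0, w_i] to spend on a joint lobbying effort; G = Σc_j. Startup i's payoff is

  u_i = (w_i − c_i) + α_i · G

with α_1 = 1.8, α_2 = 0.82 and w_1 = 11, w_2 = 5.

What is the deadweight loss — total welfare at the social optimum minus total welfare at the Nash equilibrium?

∂u_i/∂c_i = α_i − 1, so startup i contributes w_i if α_i > 1, else 0.
α_i > 1 for i ∈ {1}; NE contributions (11, 0), G = 11.
W^NE = Σw_i − G^NE + (Σα_i)·G^NE = 16 + 1.62·11 = 33.82.
Planner: ∂(Σu_j)/∂c_i = Σα_j − 1 = 1.62 > 0, so everyone contributes w_i; G^SO = 16, W^SO = 16 + 1.62·16 = 41.92.
Deadweight loss = 8.1.

8.1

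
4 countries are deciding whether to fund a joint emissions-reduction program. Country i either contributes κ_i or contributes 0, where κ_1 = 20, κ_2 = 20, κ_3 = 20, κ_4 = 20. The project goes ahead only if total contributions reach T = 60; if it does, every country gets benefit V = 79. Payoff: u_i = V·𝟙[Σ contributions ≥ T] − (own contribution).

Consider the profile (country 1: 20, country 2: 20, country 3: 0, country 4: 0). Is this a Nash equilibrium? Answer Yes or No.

Total = 40 < 60: not provided.
Country 1 (pledges 20, payoff -20): dropping to 0 → total 20, payoff 0. Profitable deviation.

No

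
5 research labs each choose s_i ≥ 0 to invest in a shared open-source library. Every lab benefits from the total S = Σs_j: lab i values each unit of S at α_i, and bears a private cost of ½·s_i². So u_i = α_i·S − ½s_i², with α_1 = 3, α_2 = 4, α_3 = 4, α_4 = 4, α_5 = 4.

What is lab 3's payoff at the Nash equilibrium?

68

Lab i's FOC: ∂u_i/∂s_i = α_i − s_i = 0, so s_i* = α_i.
NE contributions = (3, 4, 4, 4, 4); S = 19.
u_3 = α_3·S − ½·(s_3)² = 4·19 − ½·4² = 68.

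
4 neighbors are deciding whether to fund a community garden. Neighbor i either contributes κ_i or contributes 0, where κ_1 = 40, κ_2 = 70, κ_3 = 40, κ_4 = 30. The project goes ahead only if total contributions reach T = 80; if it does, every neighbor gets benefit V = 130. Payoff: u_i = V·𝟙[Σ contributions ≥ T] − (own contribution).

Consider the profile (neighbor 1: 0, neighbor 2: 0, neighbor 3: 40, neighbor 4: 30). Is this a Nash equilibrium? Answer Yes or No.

No

Total = 70 < 80: not provided.
Neighbor 1 (pledges 0, payoff 0): pledging 40 → total 110, payoff 90. Profitable deviation.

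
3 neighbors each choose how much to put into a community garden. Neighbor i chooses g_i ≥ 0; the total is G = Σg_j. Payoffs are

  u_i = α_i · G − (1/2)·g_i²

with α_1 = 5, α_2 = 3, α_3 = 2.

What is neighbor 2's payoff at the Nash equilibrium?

25.5

Neighbor i's FOC: ∂u_i/∂g_i = α_i − g_i = 0, so g_i* = α_i.
NE contributions = (5, 3, 2); G = 10.
u_2 = α_2·G − ½·(g_2)² = 3·10 − ½·3² = 25.5.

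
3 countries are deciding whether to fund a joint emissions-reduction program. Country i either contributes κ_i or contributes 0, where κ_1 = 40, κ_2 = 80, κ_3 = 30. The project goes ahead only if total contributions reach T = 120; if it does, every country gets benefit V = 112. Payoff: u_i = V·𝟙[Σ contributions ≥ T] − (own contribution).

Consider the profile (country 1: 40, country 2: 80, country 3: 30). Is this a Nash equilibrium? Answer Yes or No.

No

Total = 150 ≥ 120: provided.
Country 1 (pledges 40, payoff 72): dropping to 0 → total 110, payoff 0. No gain.
Country 2 (pledges 80, payoff 32): dropping to 0 → total 70, payoff 0. No gain.
Country 3 (pledges 30, payoff 82): dropping to 0 → total 120, payoff 112. Profitable deviation.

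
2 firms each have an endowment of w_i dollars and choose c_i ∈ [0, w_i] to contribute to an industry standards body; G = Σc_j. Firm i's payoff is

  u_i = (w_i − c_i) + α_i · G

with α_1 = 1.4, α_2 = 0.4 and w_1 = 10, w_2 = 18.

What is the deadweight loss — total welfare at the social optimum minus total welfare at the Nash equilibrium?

∂u_i/∂c_i = α_i − 1, so firm i contributes w_i if α_i > 1, else 0.
α_i > 1 for i ∈ {1}; NE contributions (10, 0), G = 10.
W^NE = Σw_i − G^NE + (Σα_i)·G^NE = 28 + 0.8·10 = 36.
Planner: ∂(Σu_j)/∂c_i = Σα_j − 1 = 0.8 > 0, so everyone contributes w_i; G^SO = 28, W^SO = 28 + 0.8·28 = 50.4.
Deadweight loss = 14.4.

14.4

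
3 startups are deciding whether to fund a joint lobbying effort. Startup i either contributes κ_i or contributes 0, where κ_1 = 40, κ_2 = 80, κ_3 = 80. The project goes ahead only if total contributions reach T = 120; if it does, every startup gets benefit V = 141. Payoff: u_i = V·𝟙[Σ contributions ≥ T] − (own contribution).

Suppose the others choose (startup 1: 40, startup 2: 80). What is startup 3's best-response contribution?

0

Others' total = 120 ≥ 120; contributing adds cost 80 for no extra benefit.
Best response: 0.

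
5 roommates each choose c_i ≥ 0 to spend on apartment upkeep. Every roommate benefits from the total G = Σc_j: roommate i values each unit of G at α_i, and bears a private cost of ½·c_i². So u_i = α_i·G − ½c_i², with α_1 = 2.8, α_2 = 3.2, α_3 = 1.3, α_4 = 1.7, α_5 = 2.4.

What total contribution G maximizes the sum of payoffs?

57

Planner FOC: ∂(Σu_j)/∂c_i = (Σα_j) − c_i = 0, so c_i^SO = Σα_j = 11.4 for every i; G^SO = 57.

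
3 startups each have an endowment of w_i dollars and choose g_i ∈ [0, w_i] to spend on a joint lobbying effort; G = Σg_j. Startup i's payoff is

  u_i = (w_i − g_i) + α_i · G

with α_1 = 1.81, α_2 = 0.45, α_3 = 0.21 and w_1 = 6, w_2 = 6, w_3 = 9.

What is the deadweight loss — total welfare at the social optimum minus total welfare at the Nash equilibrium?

22.05

∂u_i/∂g_i = α_i − 1, so startup i contributes w_i if α_i > 1, else 0.
α_i > 1 for i ∈ {1}; NE contributions (6, 0, 0), G = 6.
W^NE = Σw_i − G^NE + (Σα_i)·G^NE = 21 + 1.47·6 = 29.82.
Planner: ∂(Σu_j)/∂g_i = Σα_j − 1 = 1.47 > 0, so everyone contributes w_i; G^SO = 21, W^SO = 21 + 1.47·21 = 51.87.
Deadweight loss = 22.05.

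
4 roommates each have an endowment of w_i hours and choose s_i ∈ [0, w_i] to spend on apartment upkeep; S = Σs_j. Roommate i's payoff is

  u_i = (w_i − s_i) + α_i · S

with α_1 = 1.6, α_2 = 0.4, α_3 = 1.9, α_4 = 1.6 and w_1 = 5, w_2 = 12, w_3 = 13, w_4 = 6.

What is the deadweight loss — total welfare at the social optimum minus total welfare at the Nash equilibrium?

∂u_i/∂s_i = α_i − 1, so roommate i contributes w_i if α_i > 1, else 0.
α_i > 1 for i ∈ {1, 3, 4}; NE contributions (5, 0, 13, 6), S = 24.
W^NE = Σw_i − S^NE + (Σα_i)·S^NE = 36 + 4.5·24 = 144.
Planner: ∂(Σu_j)/∂s_i = Σα_j − 1 = 4.5 > 0, so everyone contributes w_i; S^SO = 36, W^SO = 36 + 4.5·36 = 198.
Deadweight loss = 54.

54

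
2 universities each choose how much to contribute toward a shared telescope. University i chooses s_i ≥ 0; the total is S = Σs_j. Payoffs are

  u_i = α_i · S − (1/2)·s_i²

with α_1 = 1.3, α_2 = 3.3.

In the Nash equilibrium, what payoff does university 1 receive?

5.135

University i's FOC: ∂u_i/∂s_i = α_i − s_i = 0, so s_i* = α_i.
NE contributions = (1.3, 3.3); S = 4.6.
u_1 = α_1·S − ½·(s_1)² = 1.3·4.6 − ½·1.3² = 5.135.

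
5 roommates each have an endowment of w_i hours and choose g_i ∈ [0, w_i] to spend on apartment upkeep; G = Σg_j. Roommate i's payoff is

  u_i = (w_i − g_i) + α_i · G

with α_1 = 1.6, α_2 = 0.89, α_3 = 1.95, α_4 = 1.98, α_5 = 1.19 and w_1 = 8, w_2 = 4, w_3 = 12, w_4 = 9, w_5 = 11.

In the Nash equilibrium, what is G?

∂u_i/∂g_i = α_i − 1, so roommate i contributes w_i if α_i > 1, else 0.
α_i > 1 for i ∈ {1, 3, 4, 5}; NE contributions (8, 0, 12, 9, 11), G = 40.

40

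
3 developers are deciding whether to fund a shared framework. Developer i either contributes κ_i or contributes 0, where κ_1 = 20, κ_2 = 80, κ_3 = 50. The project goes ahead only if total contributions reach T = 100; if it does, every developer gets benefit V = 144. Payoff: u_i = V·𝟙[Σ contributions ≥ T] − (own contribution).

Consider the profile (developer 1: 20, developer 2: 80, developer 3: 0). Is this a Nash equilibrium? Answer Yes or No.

Total = 100 ≥ 100: provided.
Developer 1 (pledges 20, payoff 124): dropping to 0 → total 80, payoff 0. No gain.
Developer 2 (pledges 80, payoff 64): dropping to 0 → total 20, payoff 0. No gain.
Developer 3 (pledges 0, payoff 144): pledging 50 → total 150, payoff 94. No gain.

Yes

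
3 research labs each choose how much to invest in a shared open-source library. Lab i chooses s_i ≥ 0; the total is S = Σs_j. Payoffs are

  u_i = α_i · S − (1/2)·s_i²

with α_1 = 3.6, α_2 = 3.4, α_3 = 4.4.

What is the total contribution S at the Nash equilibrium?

Lab i's FOC: ∂u_i/∂s_i = α_i − s_i = 0, so s_i* = α_i.
NE contributions = (3.6, 3.4, 4.4); S = 11.4.

11.4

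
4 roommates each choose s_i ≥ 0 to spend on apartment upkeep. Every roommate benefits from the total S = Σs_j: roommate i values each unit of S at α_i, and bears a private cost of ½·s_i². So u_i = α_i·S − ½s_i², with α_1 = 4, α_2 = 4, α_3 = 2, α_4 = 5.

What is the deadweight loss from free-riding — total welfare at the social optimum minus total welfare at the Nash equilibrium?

255.5

Roommate i's FOC: ∂u_i/∂s_i = α_i − s_i = 0, so s_i* = α_i.
NE contributions = (4, 4, 2, 5); S = 15.
W^NE = (Σα)·S − ½Σα_i² = 15² − ½·61 = 194.5.
Planner sets s_i = Σα_j = 15 for every i, so S^SO = 4·15 = 60.
W^SO = (Σα)·S^SO − ½·4·(Σα)² = (4/2)·15² = 450.
Deadweight loss = W^SO − W^NE = 255.5.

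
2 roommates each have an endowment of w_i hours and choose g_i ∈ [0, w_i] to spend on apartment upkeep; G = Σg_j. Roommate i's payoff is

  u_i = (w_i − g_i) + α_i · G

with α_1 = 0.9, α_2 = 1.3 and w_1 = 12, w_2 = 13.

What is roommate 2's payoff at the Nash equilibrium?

∂u_i/∂g_i = α_i − 1, so roommate i contributes w_i if α_i > 1, else 0.
α_i > 1 for i ∈ {2}; NE contributions (0, 13), G = 13.
u_2 = (13 − 13) + 1.3·13 = 16.9.

16.9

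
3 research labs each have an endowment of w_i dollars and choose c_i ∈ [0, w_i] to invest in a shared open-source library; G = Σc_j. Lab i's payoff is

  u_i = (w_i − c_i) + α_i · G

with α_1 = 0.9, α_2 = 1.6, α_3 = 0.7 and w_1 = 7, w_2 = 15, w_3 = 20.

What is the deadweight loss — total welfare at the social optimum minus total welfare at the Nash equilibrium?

∂u_i/∂c_i = α_i − 1, so lab i contributes w_i if α_i > 1, else 0.
α_i > 1 for i ∈ {2}; NE contributions (0, 15, 0), G = 15.
W^NE = Σw_i − G^NE + (Σα_i)·G^NE = 42 + 2.2·15 = 75.
Planner: ∂(Σu_j)/∂c_i = Σα_j − 1 = 2.2 > 0, so everyone contributes w_i; G^SO = 42, W^SO = 42 + 2.2·42 = 134.4.
Deadweight loss = 59.4.

59.4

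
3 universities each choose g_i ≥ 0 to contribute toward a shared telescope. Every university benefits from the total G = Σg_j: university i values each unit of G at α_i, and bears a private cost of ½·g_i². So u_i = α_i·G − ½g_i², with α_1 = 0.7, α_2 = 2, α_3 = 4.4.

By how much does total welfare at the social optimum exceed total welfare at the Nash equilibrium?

37.13

University i's FOC: ∂u_i/∂g_i = α_i − g_i = 0, so g_i* = α_i.
NE contributions = (0.7, 2, 4.4); G = 7.1.
W^NE = (Σα)·G − ½Σα_i² = 7.1² − ½·23.85 = 38.485.
Planner sets g_i = Σα_j = 7.1 for every i, so G^SO = 3·7.1 = 21.3.
W^SO = (Σα)·G^SO − ½·3·(Σα)² = (3/2)·7.1² = 75.615.
Deadweight loss = W^SO − W^NE = 37.13.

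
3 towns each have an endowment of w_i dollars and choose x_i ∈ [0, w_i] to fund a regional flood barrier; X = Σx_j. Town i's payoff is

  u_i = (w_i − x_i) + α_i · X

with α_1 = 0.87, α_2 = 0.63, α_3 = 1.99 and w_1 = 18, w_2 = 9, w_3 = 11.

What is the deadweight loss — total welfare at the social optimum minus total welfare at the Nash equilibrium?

∂u_i/∂x_i = α_i − 1, so town i contributes w_i if α_i > 1, else 0.
α_i > 1 for i ∈ {3}; NE contributions (0, 0, 11), X = 11.
W^NE = Σw_i − X^NE + (Σα_i)·X^NE = 38 + 2.49·11 = 65.39.
Planner: ∂(Σu_j)/∂x_i = Σα_j − 1 = 2.49 > 0, so everyone contributes w_i; X^SO = 38, W^SO = 38 + 2.49·38 = 132.62.
Deadweight loss = 67.23.

67.23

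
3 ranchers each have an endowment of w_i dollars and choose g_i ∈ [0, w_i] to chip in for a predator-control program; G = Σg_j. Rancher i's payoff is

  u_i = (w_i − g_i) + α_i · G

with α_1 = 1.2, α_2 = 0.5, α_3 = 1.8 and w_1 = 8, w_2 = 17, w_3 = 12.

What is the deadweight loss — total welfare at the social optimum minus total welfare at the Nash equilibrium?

∂u_i/∂g_i = α_i − 1, so rancher i contributes w_i if α_i > 1, else 0.
α_i > 1 for i ∈ {1, 3}; NE contributions (8, 0, 12), G = 20.
W^NE = Σw_i − G^NE + (Σα_i)·G^NE = 37 + 2.5·20 = 87.
Planner: ∂(Σu_j)/∂g_i = Σα_j − 1 = 2.5 > 0, so everyone contributes w_i; G^SO = 37, W^SO = 37 + 2.5·37 = 129.5.
Deadweight loss = 42.5.

42.5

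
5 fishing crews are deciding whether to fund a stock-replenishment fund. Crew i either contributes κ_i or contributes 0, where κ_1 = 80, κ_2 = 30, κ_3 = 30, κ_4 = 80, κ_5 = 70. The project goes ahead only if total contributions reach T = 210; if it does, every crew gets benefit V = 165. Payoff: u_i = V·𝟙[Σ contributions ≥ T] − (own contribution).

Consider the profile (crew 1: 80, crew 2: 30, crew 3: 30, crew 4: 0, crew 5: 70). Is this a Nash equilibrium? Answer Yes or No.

Yes

Total = 210 ≥ 210: provided.
Crew 1 (pledges 80, payoff 85): dropping to 0 → total 130, payoff 0. No gain.
Crew 2 (pledges 30, payoff 135): dropping to 0 → total 180, payoff 0. No gain.
Crew 3 (pledges 30, payoff 135): dropping to 0 → total 180, payoff 0. No gain.
Crew 4 (pledges 0, payoff 165): pledging 80 → total 290, payoff 85. No gain.
Crew 5 (pledges 70, payoff 95): dropping to 0 → total 140, payoff 0. No gain.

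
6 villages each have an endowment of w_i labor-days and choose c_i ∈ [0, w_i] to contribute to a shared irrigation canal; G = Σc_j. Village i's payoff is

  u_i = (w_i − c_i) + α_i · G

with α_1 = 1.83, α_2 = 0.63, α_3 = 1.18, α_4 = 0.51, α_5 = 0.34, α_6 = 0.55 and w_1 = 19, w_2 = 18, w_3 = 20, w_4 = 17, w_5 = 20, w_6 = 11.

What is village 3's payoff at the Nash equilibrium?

46.02

∂u_i/∂c_i = α_i − 1, so village i contributes w_i if α_i > 1, else 0.
α_i > 1 for i ∈ {1, 3}; NE contributions (19, 0, 20, 0, 0, 0), G = 39.
u_3 = (20 − 20) + 1.18·39 = 46.02.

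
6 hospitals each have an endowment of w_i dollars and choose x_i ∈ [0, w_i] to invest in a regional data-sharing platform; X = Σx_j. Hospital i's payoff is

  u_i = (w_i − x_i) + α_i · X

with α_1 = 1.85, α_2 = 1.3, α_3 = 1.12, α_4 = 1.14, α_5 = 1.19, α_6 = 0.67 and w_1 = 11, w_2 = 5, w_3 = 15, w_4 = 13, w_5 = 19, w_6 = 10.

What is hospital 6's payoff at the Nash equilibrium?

52.21

∂u_i/∂x_i = α_i − 1, so hospital i contributes w_i if α_i > 1, else 0.
α_i > 1 for i ∈ {1, 2, 3, 4, 5}; NE contributions (11, 5, 15, 13, 19, 0), X = 63.
u_6 = (10 − 0) + 0.67·63 = 52.21.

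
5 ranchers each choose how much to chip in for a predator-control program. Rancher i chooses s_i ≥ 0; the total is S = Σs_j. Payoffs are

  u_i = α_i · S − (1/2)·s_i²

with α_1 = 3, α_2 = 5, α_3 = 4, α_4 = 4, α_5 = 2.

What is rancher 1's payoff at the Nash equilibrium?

Rancher i's FOC: ∂u_i/∂s_i = α_i − s_i = 0, so s_i* = α_i.
NE contributions = (3, 5, 4, 4, 2); S = 18.
u_1 = α_1·S − ½·(s_1)² = 3·18 − ½·3² = 49.5.

49.5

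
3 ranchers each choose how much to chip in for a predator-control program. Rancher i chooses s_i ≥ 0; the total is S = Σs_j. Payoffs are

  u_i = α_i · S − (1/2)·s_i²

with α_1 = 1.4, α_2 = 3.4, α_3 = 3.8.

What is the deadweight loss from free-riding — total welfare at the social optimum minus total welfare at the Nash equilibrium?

50.96

Rancher i's FOC: ∂u_i/∂s_i = α_i − s_i = 0, so s_i* = α_i.
NE contributions = (1.4, 3.4, 3.8); S = 8.6.
W^NE = (Σα)·S − ½Σα_i² = 8.6² − ½·27.96 = 59.98.
Planner sets s_i = Σα_j = 8.6 for every i, so S^SO = 3·8.6 = 25.8.
W^SO = (Σα)·S^SO − ½·3·(Σα)² = (3/2)·8.6² = 110.94.
Deadweight loss = W^SO − W^NE = 50.96.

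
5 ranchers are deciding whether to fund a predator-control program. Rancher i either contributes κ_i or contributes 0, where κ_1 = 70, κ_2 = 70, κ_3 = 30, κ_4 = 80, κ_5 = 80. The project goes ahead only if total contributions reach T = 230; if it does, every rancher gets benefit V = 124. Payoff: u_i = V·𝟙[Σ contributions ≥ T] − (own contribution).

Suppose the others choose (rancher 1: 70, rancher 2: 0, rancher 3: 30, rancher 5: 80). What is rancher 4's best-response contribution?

Others' total = 180. Contributing 80 brings total to 260 ≥ 230: gain V − κ_4 = 44.
Best response: 80.

80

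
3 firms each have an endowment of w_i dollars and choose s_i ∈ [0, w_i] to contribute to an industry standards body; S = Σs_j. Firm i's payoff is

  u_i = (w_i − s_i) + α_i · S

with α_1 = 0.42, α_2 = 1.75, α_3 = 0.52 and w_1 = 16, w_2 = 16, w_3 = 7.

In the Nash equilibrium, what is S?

16

∂u_i/∂s_i = α_i − 1, so firm i contributes w_i if α_i > 1, else 0.
α_i > 1 for i ∈ {2}; NE contributions (0, 16, 0), S = 16.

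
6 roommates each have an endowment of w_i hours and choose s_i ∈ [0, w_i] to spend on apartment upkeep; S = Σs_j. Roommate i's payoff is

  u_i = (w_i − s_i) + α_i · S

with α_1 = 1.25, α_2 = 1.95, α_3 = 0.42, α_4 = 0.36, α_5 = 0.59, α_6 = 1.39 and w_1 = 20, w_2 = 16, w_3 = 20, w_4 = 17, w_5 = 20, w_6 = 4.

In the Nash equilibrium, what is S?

∂u_i/∂s_i = α_i − 1, so roommate i contributes w_i if α_i > 1, else 0.
α_i > 1 for i ∈ {1, 2, 6}; NE contributions (20, 16, 0, 0, 0, 4), S = 40.

40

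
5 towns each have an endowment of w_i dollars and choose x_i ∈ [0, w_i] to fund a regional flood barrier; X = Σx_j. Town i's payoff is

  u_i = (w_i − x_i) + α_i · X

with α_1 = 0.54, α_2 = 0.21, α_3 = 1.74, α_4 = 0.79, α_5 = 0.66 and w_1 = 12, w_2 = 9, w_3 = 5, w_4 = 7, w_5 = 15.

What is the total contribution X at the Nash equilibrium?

∂u_i/∂x_i = α_i − 1, so town i contributes w_i if α_i > 1, else 0.
α_i > 1 for i ∈ {3}; NE contributions (0, 0, 5, 0, 0), X = 5.

5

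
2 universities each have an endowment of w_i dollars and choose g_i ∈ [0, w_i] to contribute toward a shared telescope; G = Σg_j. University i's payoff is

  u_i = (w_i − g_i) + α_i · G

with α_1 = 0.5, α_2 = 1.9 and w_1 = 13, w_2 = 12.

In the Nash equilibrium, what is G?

12

∂u_i/∂g_i = α_i − 1, so university i contributes w_i if α_i > 1, else 0.
α_i > 1 for i ∈ {2}; NE contributions (0, 12), G = 12.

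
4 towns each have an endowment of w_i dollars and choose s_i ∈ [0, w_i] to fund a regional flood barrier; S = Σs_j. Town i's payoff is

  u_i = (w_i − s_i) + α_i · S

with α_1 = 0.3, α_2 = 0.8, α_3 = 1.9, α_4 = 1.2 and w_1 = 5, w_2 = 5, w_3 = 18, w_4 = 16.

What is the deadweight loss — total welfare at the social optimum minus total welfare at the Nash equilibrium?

∂u_i/∂s_i = α_i − 1, so town i contributes w_i if α_i > 1, else 0.
α_i > 1 for i ∈ {3, 4}; NE contributions (0, 0, 18, 16), S = 34.
W^NE = Σw_i − S^NE + (Σα_i)·S^NE = 44 + 3.2·34 = 152.8.
Planner: ∂(Σu_j)/∂s_i = Σα_j − 1 = 3.2 > 0, so everyone contributes w_i; S^SO = 44, W^SO = 44 + 3.2·44 = 184.8.
Deadweight loss = 32.

32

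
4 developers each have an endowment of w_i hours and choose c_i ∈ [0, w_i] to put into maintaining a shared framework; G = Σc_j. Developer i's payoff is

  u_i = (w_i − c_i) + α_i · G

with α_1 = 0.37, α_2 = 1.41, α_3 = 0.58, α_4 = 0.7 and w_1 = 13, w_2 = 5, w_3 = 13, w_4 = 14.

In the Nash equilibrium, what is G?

5

∂u_i/∂c_i = α_i − 1, so developer i contributes w_i if α_i > 1, else 0.
α_i > 1 for i ∈ {2}; NE contributions (0, 5, 0, 0), G = 5.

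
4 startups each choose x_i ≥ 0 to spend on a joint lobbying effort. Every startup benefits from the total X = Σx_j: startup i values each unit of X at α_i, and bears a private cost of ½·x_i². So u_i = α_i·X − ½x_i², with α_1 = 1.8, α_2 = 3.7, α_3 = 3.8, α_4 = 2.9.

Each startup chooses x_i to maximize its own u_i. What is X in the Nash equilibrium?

12.2

Startup i's FOC: ∂u_i/∂x_i = α_i − x_i = 0, so x_i* = α_i.
NE contributions = (1.8, 3.7, 3.8, 2.9); X = 12.2.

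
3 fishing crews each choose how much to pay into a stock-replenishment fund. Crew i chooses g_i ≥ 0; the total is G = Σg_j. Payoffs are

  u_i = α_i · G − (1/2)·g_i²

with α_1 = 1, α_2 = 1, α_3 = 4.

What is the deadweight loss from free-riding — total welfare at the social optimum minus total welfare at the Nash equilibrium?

27

Crew i's FOC: ∂u_i/∂g_i = α_i − g_i = 0, so g_i* = α_i.
NE contributions = (1, 1, 4); G = 6.
W^NE = (Σα)·G − ½Σα_i² = 6² − ½·18 = 27.
Planner sets g_i = Σα_j = 6 for every i, so G^SO = 3·6 = 18.
W^SO = (Σα)·G^SO − ½·3·(Σα)² = (3/2)·6² = 54.
Deadweight loss = W^SO − W^NE = 27.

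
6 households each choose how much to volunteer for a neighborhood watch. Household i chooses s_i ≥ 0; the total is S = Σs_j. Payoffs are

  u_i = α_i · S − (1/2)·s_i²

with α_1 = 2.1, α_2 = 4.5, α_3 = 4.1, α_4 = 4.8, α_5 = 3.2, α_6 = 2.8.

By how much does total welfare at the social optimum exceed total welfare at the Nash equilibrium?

Household i's FOC: ∂u_i/∂s_i = α_i − s_i = 0, so s_i* = α_i.
NE contributions = (2.1, 4.5, 4.1, 4.8, 3.2, 2.8); S = 21.5.
W^NE = (Σα)·S − ½Σα_i² = 21.5² − ½·82.59 = 420.955.
Planner sets s_i = Σα_j = 21.5 for every i, so S^SO = 6·21.5 = 129.
W^SO = (Σα)·S^SO − ½·6·(Σα)² = (6/2)·21.5² = 1386.75.
Deadweight loss = W^SO − W^NE = 965.795.

965.795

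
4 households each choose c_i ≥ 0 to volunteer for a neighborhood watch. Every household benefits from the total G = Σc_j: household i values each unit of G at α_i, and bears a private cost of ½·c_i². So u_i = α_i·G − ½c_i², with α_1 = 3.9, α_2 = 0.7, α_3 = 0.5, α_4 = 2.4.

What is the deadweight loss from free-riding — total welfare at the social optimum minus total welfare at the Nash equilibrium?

Household i's FOC: ∂u_i/∂c_i = α_i − c_i = 0, so c_i* = α_i.
NE contributions = (3.9, 0.7, 0.5, 2.4); G = 7.5.
W^NE = (Σα)·G − ½Σα_i² = 7.5² − ½·21.71 = 45.395.
Planner sets c_i = Σα_j = 7.5 for every i, so G^SO = 4·7.5 = 30.
W^SO = (Σα)·G^SO − ½·4·(Σα)² = (4/2)·7.5² = 112.5.
Deadweight loss = W^SO − W^NE = 67.105.

67.105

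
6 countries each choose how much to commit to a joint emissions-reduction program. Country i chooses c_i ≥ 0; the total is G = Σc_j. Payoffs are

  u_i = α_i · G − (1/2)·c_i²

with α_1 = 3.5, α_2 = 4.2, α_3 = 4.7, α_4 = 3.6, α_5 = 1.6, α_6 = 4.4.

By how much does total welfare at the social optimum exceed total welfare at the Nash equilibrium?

1011.43

Country i's FOC: ∂u_i/∂c_i = α_i − c_i = 0, so c_i* = α_i.
NE contributions = (3.5, 4.2, 4.7, 3.6, 1.6, 4.4); G = 22.
W^NE = (Σα)·G − ½Σα_i² = 22² − ½·86.86 = 440.57.
Planner sets c_i = Σα_j = 22 for every i, so G^SO = 6·22 = 132.
W^SO = (Σα)·G^SO − ½·6·(Σα)² = (6/2)·22² = 1452.
Deadweight loss = W^SO − W^NE = 1011.43.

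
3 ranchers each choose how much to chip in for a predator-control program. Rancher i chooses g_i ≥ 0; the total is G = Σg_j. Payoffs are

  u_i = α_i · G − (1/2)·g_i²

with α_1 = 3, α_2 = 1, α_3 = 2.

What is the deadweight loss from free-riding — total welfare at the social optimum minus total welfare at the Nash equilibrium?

Rancher i's FOC: ∂u_i/∂g_i = α_i − g_i = 0, so g_i* = α_i.
NE contributions = (3, 1, 2); G = 6.
W^NE = (Σα)·G − ½Σα_i² = 6² − ½·14 = 29.
Planner sets g_i = Σα_j = 6 for every i, so G^SO = 3·6 = 18.
W^SO = (Σα)·G^SO − ½·3·(Σα)² = (3/2)·6² = 54.
Deadweight loss = W^SO − W^NE = 25.

25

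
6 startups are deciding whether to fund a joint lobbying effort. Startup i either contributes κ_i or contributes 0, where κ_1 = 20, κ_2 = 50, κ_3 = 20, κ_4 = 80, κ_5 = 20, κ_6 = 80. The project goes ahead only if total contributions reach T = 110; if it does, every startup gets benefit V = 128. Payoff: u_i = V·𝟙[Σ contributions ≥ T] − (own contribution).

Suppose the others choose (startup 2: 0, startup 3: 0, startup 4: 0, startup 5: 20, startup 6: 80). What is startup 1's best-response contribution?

Others' total = 100. Contributing 20 brings total to 120 ≥ 110: gain V − κ_1 = 108.
Best response: 20.

20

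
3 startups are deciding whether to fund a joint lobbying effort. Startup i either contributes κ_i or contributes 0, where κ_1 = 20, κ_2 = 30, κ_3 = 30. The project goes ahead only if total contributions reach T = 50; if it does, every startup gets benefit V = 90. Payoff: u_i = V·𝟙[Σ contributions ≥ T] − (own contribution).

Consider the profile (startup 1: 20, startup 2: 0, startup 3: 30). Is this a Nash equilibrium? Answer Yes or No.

Total = 50 ≥ 50: provided.
Startup 1 (pledges 20, payoff 70): dropping to 0 → total 30, payoff 0. No gain.
Startup 2 (pledges 0, payoff 90): pledging 30 → total 80, payoff 60. No gain.
Startup 3 (pledges 30, payoff 60): dropping to 0 → total 20, payoff 0. No gain.

Yes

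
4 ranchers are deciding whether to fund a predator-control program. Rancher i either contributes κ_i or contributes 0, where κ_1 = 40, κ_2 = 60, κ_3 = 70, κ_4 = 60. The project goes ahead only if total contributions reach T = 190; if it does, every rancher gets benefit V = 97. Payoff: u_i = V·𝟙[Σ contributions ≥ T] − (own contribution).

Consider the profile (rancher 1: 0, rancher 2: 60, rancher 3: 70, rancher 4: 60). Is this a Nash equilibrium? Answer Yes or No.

Yes

Total = 190 ≥ 190: provided.
Rancher 1 (pledges 0, payoff 97): pledging 40 → total 230, payoff 57. No gain.
Rancher 2 (pledges 60, payoff 37): dropping to 0 → total 130, payoff 0. No gain.
Rancher 3 (pledges 70, payoff 27): dropping to 0 → total 120, payoff 0. No gain.
Rancher 4 (pledges 60, payoff 37): dropping to 0 → total 130, payoff 0. No gain.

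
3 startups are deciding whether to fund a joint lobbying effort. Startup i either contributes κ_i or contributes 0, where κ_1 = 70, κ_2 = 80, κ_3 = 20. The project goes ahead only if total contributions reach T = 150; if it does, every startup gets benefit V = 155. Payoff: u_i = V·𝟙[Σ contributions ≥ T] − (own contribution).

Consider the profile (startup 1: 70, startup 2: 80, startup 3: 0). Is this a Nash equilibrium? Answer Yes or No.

Yes

Total = 150 ≥ 150: provided.
Startup 1 (pledges 70, payoff 85): dropping to 0 → total 80, payoff 0. No gain.
Startup 2 (pledges 80, payoff 75): dropping to 0 → total 70, payoff 0. No gain.
Startup 3 (pledges 0, payoff 155): pledging 20 → total 170, payoff 135. No gain.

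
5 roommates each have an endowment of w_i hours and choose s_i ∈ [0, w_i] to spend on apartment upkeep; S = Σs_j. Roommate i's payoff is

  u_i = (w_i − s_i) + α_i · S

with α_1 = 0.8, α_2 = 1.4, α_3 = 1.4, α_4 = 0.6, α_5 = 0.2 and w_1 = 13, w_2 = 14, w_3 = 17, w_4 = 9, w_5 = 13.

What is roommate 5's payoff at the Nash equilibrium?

∂u_i/∂s_i = α_i − 1, so roommate i contributes w_i if α_i > 1, else 0.
α_i > 1 for i ∈ {2, 3}; NE contributions (0, 14, 17, 0, 0), S = 31.
u_5 = (13 − 0) + 0.2·31 = 19.2.

19.2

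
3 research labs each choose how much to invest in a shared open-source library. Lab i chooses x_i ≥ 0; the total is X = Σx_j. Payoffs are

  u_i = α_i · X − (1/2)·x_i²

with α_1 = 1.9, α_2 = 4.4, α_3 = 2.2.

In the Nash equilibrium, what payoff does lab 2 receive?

27.72

Lab i's FOC: ∂u_i/∂x_i = α_i − x_i = 0, so x_i* = α_i.
NE contributions = (1.9, 4.4, 2.2); X = 8.5.
u_2 = α_2·X − ½·(x_2)² = 4.4·8.5 − ½·4.4² = 27.72.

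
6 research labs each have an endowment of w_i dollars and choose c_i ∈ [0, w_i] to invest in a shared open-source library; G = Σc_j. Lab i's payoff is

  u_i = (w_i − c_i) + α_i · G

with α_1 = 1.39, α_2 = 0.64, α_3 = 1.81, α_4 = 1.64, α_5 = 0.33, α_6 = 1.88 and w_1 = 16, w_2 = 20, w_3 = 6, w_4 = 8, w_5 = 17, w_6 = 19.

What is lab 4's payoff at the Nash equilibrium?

80.36

∂u_i/∂c_i = α_i − 1, so lab i contributes w_i if α_i > 1, else 0.
α_i > 1 for i ∈ {1, 3, 4, 6}; NE contributions (16, 0, 6, 8, 0, 19), G = 49.
u_4 = (8 − 8) + 1.64·49 = 80.36.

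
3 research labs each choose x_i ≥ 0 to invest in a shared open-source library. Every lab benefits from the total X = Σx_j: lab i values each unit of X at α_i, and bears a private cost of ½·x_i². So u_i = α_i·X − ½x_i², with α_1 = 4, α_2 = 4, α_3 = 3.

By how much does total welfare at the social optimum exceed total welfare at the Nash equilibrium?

Lab i's FOC: ∂u_i/∂x_i = α_i − x_i = 0, so x_i* = α_i.
NE contributions = (4, 4, 3); X = 11.
W^NE = (Σα)·X − ½Σα_i² = 11² − ½·41 = 100.5.
Planner sets x_i = Σα_j = 11 for every i, so X^SO = 3·11 = 33.
W^SO = (Σα)·X^SO − ½·3·(Σα)² = (3/2)·11² = 181.5.
Deadweight loss = W^SO − W^NE = 81.

81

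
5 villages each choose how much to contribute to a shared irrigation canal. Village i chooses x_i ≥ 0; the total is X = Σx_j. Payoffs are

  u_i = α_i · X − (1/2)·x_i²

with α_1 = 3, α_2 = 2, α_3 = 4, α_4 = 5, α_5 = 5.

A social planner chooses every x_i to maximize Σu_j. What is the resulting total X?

95

Planner FOC: ∂(Σu_j)/∂x_i = (Σα_j) − x_i = 0, so x_i^SO = Σα_j = 19 for every i; X^SO = 95.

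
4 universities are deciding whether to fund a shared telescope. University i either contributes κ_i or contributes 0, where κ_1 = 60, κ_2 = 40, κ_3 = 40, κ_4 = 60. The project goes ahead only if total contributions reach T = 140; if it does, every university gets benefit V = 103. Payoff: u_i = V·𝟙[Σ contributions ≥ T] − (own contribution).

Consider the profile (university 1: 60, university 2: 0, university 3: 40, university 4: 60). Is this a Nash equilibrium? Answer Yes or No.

Total = 160 ≥ 140: provided.
University 1 (pledges 60, payoff 43): dropping to 0 → total 100, payoff 0. No gain.
University 2 (pledges 0, payoff 103): pledging 40 → total 200, payoff 63. No gain.
University 3 (pledges 40, payoff 63): dropping to 0 → total 120, payoff 0. No gain.
University 4 (pledges 60, payoff 43): dropping to 0 → total 100, payoff 0. No gain.

Yes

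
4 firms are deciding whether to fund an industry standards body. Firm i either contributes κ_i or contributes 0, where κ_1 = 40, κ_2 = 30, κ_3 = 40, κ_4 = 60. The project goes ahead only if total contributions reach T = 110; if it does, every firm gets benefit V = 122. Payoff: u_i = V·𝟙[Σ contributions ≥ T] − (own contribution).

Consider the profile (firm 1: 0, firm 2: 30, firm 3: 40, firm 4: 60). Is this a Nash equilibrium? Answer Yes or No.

Yes

Total = 130 ≥ 110: provided.
Firm 1 (pledges 0, payoff 122): pledging 40 → total 170, payoff 82. No gain.
Firm 2 (pledges 30, payoff 92): dropping to 0 → total 100, payoff 0. No gain.
Firm 3 (pledges 40, payoff 82): dropping to 0 → total 90, payoff 0. No gain.
Firm 4 (pledges 60, payoff 62): dropping to 0 → total 70, payoff 0. No gain.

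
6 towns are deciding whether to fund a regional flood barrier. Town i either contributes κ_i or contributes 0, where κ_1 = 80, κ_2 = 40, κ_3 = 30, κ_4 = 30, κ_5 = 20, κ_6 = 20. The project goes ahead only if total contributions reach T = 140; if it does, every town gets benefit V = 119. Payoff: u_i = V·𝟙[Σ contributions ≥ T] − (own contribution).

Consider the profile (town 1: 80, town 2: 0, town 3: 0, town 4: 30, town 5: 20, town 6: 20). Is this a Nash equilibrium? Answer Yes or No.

Yes

Total = 150 ≥ 140: provided.
Town 1 (pledges 80, payoff 39): dropping to 0 → total 70, payoff 0. No gain.
Town 2 (pledges 0, payoff 119): pledging 40 → total 190, payoff 79. No gain.
Town 3 (pledges 0, payoff 119): pledging 30 → total 180, payoff 89. No gain.
Town 4 (pledges 30, payoff 89): dropping to 0 → total 120, payoff 0. No gain.
Town 5 (pledges 20, payoff 99): dropping to 0 → total 130, payoff 0. No gain.
Town 6 (pledges 20, payoff 99): dropping to 0 → total 130, payoff 0. No gain.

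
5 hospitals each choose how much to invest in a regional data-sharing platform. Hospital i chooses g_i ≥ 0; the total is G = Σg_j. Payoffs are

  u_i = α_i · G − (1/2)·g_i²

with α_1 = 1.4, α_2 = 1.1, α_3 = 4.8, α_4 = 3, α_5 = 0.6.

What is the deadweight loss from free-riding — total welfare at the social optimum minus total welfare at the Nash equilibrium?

Hospital i's FOC: ∂u_i/∂g_i = α_i − g_i = 0, so g_i* = α_i.
NE contributions = (1.4, 1.1, 4.8, 3, 0.6); G = 10.9.
W^NE = (Σα)·G − ½Σα_i² = 10.9² − ½·35.57 = 101.025.
Planner sets g_i = Σα_j = 10.9 for every i, so G^SO = 5·10.9 = 54.5.
W^SO = (Σα)·G^SO − ½·5·(Σα)² = (5/2)·10.9² = 297.025.
Deadweight loss = W^SO − W^NE = 196.

196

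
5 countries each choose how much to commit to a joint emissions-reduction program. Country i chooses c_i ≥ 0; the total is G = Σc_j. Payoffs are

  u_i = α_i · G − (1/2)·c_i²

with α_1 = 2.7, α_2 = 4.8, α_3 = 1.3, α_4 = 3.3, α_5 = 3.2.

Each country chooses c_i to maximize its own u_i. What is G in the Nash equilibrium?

Country i's FOC: ∂u_i/∂c_i = α_i − c_i = 0, so c_i* = α_i.
NE contributions = (2.7, 4.8, 1.3, 3.3, 3.2); G = 15.3.

15.3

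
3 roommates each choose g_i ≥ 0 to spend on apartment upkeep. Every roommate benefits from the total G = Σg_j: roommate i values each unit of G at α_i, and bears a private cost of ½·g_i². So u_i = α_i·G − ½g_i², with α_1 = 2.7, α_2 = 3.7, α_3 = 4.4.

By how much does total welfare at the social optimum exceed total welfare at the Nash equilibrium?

Roommate i's FOC: ∂u_i/∂g_i = α_i − g_i = 0, so g_i* = α_i.
NE contributions = (2.7, 3.7, 4.4); G = 10.8.
W^NE = (Σα)·G − ½Σα_i² = 10.8² − ½·40.34 = 96.47.
Planner sets g_i = Σα_j = 10.8 for every i, so G^SO = 3·10.8 = 32.4.
W^SO = (Σα)·G^SO − ½·3·(Σα)² = (3/2)·10.8² = 174.96.
Deadweight loss = W^SO − W^NE = 78.49.

78.49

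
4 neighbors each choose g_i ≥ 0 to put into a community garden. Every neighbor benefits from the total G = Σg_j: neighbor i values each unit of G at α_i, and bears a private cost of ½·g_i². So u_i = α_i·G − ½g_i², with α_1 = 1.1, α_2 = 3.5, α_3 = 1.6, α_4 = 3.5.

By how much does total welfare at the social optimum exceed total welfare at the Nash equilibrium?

Neighbor i's FOC: ∂u_i/∂g_i = α_i − g_i = 0, so g_i* = α_i.
NE contributions = (1.1, 3.5, 1.6, 3.5); G = 9.7.
W^NE = (Σα)·G − ½Σα_i² = 9.7² − ½·28.27 = 79.955.
Planner sets g_i = Σα_j = 9.7 for every i, so G^SO = 4·9.7 = 38.8.
W^SO = (Σα)·G^SO − ½·4·(Σα)² = (4/2)·9.7² = 188.18.
Deadweight loss = W^SO − W^NE = 108.225.

108.225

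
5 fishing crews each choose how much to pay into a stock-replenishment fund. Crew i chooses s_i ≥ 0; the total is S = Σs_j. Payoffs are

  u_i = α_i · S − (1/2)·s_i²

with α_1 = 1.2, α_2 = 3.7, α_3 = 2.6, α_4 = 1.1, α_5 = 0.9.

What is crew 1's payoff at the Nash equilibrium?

Crew i's FOC: ∂u_i/∂s_i = α_i − s_i = 0, so s_i* = α_i.
NE contributions = (1.2, 3.7, 2.6, 1.1, 0.9); S = 9.5.
u_1 = α_1·S − ½·(s_1)² = 1.2·9.5 − ½·1.2² = 10.68.

10.68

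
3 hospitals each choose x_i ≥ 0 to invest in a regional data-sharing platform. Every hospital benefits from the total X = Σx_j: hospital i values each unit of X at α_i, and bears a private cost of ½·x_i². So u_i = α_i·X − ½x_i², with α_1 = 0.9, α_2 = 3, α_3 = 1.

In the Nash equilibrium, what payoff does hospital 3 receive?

Hospital i's FOC: ∂u_i/∂x_i = α_i − x_i = 0, so x_i* = α_i.
NE contributions = (0.9, 3, 1); X = 4.9.
u_3 = α_3·X − ½·(x_3)² = 1·4.9 − ½·1² = 4.4.

4.4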